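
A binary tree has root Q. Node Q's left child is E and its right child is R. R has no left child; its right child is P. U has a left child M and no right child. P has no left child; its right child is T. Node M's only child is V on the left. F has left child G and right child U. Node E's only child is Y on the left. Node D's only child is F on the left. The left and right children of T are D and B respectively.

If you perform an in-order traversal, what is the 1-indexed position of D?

11

In-order visits the left subtree, then the node, then the right subtree.
At Q: go left to E.
  At E: go left to Y.
    Y is a leaf — visit Y.
  Visit E.
  At E: no right child.
Visit Q.
At Q: go right to R.
  At R: no left child.
  Visit R.
  At R: go right to P.
    At P: no left child.
    Visit P.
    At P: go right to T.
      At T: go left to D.
        At D: go left to F.
          At F: go left to G.
            G is a leaf — visit G.
          Visit F.
          At F: go right to U.
            At U: go left to M.
              At M: go left to V.
                V is a leaf — visit V.
              Visit M.
              At M: no right child.
            Visit U.
            At U: no right child.
        Visit D.
        At D: no right child.
      Visit T.
      At T: go right to B.
        B is a leaf — visit B.
Full in-order sequence: Y, E, Q, R, P, G, F, V, M, U, D, T, B.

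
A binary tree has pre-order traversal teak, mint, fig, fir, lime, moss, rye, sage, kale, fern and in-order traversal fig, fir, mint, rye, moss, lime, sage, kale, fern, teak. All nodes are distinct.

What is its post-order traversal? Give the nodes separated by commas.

The first element of pre-order is the root; it splits in-order into left and right subtrees.
Root teak: left subtree has 9 nodes {fig, fir, mint, rye, moss, lime, sage, kale, fern}, right has 0 { }.
  Root mint: left subtree has 2 nodes {fig, fir}, right has 6 {rye, moss, lime, sage, kale, fern}.
    Root fig: left subtree has 0 nodes { }, right has 1 {fir}.
    Root lime: left subtree has 2 nodes {rye, moss}, right has 3 {sage, kale, fern}.
      Root moss: left subtree has 1 node {rye}, right has 0 { }.
      Root sage: left subtree has 0 nodes { }, right has 2 {kale, fern}.
        Root kale: left subtree has 0 nodes { }, right has 1 {fern}.

fir, fig, rye, moss, fern, kale, sage, lime, mint, teak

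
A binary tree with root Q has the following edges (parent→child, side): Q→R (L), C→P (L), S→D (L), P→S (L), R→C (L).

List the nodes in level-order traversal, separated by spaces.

Q R C P S D

Level-order visits nodes level by level from the root, left to right within each level.
Level 0: Q
Level 1: R
Level 2: C
Level 3: P
Level 4: S
Level 5: D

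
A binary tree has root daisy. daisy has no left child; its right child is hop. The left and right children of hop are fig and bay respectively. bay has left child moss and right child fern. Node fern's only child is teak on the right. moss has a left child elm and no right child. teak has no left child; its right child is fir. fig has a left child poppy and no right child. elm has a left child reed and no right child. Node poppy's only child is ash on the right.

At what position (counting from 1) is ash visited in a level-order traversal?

8

Level-order visits nodes level by level from the root, left to right within each level.
Level 0: daisy
Level 1: hop
Level 2: fig, bay
Level 3: poppy, moss, fern
Level 4: ash, elm, teak
Level 5: reed, fir
Full level-order sequence: daisy, hop, fig, bay, poppy, moss, fern, ash, elm, teak, reed, fir.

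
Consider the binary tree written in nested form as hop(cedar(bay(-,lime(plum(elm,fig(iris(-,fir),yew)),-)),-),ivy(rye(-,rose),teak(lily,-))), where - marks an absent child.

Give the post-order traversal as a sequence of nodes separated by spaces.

elm fir iris yew fig plum lime bay cedar rose rye lily teak ivy hop

Post-order visits the left subtree, then the right subtree, then the node.
At hop: go left to cedar.
  At cedar: go left to bay.
    At bay: no left child.
    At bay: go right to lime.
      At lime: go left to plum.
        At plum: go left to elm.
          elm is a leaf — visit elm.
        At plum: go right to fig.
          At fig: go left to iris.
            At iris: no left child.
            At iris: go right to fir.
              fir is a leaf — visit fir.
            Visit iris.
          At fig: go right to yew.
            yew is a leaf — visit yew.
          Visit fig.
        Visit plum.
      At lime: no right child.
      Visit lime.
    Visit bay.
  At cedar: no right child.
  Visit cedar.
At hop: go right to ivy.
  At ivy: go left to rye.
    At rye: no left child.
    At rye: go right to rose.
      rose is a leaf — visit rose.
    Visit rye.
  At ivy: go right to teak.
    At teak: go left to lily.
      lily is a leaf — visit lily.
    At teak: no right child.
    Visit teak.
  Visit ivy.
Visit hop.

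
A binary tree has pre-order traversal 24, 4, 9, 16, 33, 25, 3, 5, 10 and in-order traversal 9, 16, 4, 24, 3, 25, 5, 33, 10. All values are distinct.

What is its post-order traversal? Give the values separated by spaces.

The first element of pre-order is the root; it splits in-order into left and right subtrees.
Root 24: left subtree has 3 nodes {9, 16, 4}, right has 5 {3, 25, 5, 33, 10}.
  Root 4: left subtree has 2 nodes {9, 16}, right has 0 { }.
    Root 9: left subtree has 0 nodes { }, right has 1 {16}.
  Root 33: left subtree has 3 nodes {3, 25, 5}, right has 1 {10}.
    Root 25: left subtree has 1 node {3}, right has 1 {5}.

16 9 4 3 5 25 10 33 24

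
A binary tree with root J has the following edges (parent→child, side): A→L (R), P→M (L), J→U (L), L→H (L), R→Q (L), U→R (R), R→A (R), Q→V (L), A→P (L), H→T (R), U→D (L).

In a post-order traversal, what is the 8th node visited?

Post-order visits the left subtree, then the right subtree, then the node.
At J: go left to U.
  At U: go left to D.
    D is a leaf — visit D.
  At U: go right to R.
    At R: go left to Q.
      At Q: go left to V.
        V is a leaf — visit V.
      At Q: no right child.
      Visit Q.
    At R: go right to A.
      At A: go left to P.
        At P: go left to M.
          M is a leaf — visit M.
        At P: no right child.
        Visit P.
      At A: go right to L.
        At L: go left to H.
          At H: no left child.
          At H: go right to T.
            T is a leaf — visit T.
          Visit H.
        At L: no right child.
        Visit L.
      Visit A.
    Visit R.
  Visit U.
At J: no right child.
Visit J.
Full post-order sequence: D, V, Q, M, P, T, H, L, A, R, U, J.

L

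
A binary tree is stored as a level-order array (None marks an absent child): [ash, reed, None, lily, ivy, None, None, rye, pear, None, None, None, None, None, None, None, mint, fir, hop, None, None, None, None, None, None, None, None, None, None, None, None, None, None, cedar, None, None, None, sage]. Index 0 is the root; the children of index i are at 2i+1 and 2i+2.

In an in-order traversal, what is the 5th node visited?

fir

In-order visits the left subtree, then the node, then the right subtree.
At ash: go left to reed.
  At reed: go left to lily.
    At lily: go left to rye.
      At rye: no left child.
      Visit rye.
      At rye: go right to mint.
        At mint: go left to cedar.
          cedar is a leaf — visit cedar.
        Visit mint.
        At mint: no right child.
    Visit lily.
    At lily: go right to pear.
      At pear: go left to fir.
        fir is a leaf — visit fir.
      Visit pear.
      At pear: go right to hop.
        At hop: go left to sage.
          sage is a leaf — visit sage.
        Visit hop.
        At hop: no right child.
  Visit reed.
  At reed: go right to ivy.
    ivy is a leaf — visit ivy.
Visit ash.
At ash: no right child.
Full in-order sequence: rye, cedar, mint, lily, fir, pear, sage, hop, reed, ivy, ash.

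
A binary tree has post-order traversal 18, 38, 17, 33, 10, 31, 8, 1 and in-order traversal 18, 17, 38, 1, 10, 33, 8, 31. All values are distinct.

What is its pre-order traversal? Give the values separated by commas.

1, 17, 18, 38, 8, 10, 33, 31

The last element of post-order is the root; it splits in-order into left and right subtrees.
Root 1: left subtree has 3 nodes {18, 17, 38}, right has 4 {10, 33, 8, 31}.
  Root 17: left subtree has 1 node {18}, right has 1 {38}.
  Root 8: left subtree has 2 nodes {10, 33}, right has 1 {31}.
    Root 10: left subtree has 0 nodes { }, right has 1 {33}.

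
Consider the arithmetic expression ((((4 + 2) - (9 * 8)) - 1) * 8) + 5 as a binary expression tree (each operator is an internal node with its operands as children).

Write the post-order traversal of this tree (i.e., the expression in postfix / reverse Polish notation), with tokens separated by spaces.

4 2 + 9 8 * - 1 - 8 * 5 +

Post-order on an expression tree gives postfix notation: for each operator, emit left operand, right operand, then the operator.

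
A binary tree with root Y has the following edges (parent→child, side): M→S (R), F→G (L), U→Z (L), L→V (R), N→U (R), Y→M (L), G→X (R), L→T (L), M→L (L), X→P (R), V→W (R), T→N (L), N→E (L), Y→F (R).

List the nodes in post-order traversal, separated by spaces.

Post-order visits the left subtree, then the right subtree, then the node.
At Y: go left to M.
  At M: go left to L.
    At L: go left to T.
      At T: go left to N.
        At N: go left to E.
          E is a leaf — visit E.
        At N: go right to U.
          At U: go left to Z.
            Z is a leaf — visit Z.
          At U: no right child.
          Visit U.
        Visit N.
      At T: no right child.
      Visit T.
    At L: go right to V.
      At V: no left child.
      At V: go right to W.
        W is a leaf — visit W.
      Visit V.
    Visit L.
  At M: go right to S.
    S is a leaf — visit S.
  Visit M.
At Y: go right to F.
  At F: go left to G.
    At G: no left child.
    At G: go right to X.
      At X: no left child.
      At X: go right to P.
        P is a leaf — visit P.
      Visit X.
    Visit G.
  At F: no right child.
  Visit F.
Visit Y.

E Z U N T W V L S M P X G F Y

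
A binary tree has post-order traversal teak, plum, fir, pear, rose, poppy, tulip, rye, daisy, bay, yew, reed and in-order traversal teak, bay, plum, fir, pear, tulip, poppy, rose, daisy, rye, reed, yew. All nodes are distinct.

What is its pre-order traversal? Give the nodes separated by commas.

reed, bay, teak, daisy, tulip, pear, fir, plum, poppy, rose, rye, yew

The last element of post-order is the root; it splits in-order into left and right subtrees.
Root reed: left subtree has 10 nodes {teak, bay, plum, fir, pear, tulip, poppy, rose, daisy, rye}, right has 1 {yew}.
  Root bay: left subtree has 1 node {teak}, right has 8 {plum, fir, pear, tulip, poppy, rose, daisy, rye}.
    Root daisy: left subtree has 6 nodes {plum, fir, pear, tulip, poppy, rose}, right has 1 {rye}.
      Root tulip: left subtree has 3 nodes {plum, fir, pear}, right has 2 {poppy, rose}.
        Root pear: left subtree has 2 nodes {plum, fir}, right has 0 { }.
          Root fir: left subtree has 1 node {plum}, right has 0 { }.
        Root poppy: left subtree has 0 nodes { }, right has 1 {rose}.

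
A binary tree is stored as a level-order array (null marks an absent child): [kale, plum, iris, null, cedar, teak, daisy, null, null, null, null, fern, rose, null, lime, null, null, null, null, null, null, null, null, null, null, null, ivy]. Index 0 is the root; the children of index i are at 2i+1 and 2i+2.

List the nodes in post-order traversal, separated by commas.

Post-order visits the left subtree, then the right subtree, then the node.
At kale: go left to plum.
  At plum: no left child.
  At plum: go right to cedar.
    cedar is a leaf — visit cedar.
  Visit plum.
At kale: go right to iris.
  At iris: go left to teak.
    At teak: go left to fern.
      fern is a leaf — visit fern.
    At teak: go right to rose.
      At rose: no left child.
      At rose: go right to ivy.
        ivy is a leaf — visit ivy.
      Visit rose.
    Visit teak.
  At iris: go right to daisy.
    At daisy: no left child.
    At daisy: go right to lime.
      lime is a leaf — visit lime.
    Visit daisy.
  Visit iris.
Visit kale.

cedar, plum, fern, ivy, rose, teak, lime, daisy, iris, kale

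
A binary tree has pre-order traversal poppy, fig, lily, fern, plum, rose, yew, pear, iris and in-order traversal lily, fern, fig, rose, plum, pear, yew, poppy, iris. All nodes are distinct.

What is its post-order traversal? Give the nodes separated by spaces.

The first element of pre-order is the root; it splits in-order into left and right subtrees.
Root poppy: left subtree has 7 nodes {lily, fern, fig, rose, plum, pear, yew}, right has 1 {iris}.
  Root fig: left subtree has 2 nodes {lily, fern}, right has 4 {rose, plum, pear, yew}.
    Root lily: left subtree has 0 nodes { }, right has 1 {fern}.
    Root plum: left subtree has 1 node {rose}, right has 2 {pear, yew}.
      Root yew: left subtree has 1 node {pear}, right has 0 { }.

fern lily rose pear yew plum fig iris poppy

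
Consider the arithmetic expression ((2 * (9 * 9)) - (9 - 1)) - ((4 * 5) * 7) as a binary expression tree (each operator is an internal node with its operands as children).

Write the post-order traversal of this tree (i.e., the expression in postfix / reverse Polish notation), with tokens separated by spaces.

2 9 9 * * 9 1 - - 4 5 * 7 * -

Post-order on an expression tree gives postfix notation: for each operator, emit left operand, right operand, then the operator.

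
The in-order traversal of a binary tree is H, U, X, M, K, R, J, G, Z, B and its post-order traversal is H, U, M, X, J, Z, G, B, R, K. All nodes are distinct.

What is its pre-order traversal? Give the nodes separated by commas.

The last element of post-order is the root; it splits in-order into left and right subtrees.
Root K: left subtree has 4 nodes {H, U, X, M}, right has 5 {R, J, G, Z, B}.
  Root X: left subtree has 2 nodes {H, U}, right has 1 {M}.
    Root U: left subtree has 1 node {H}, right has 0 { }.
  Root R: left subtree has 0 nodes { }, right has 4 {J, G, Z, B}.
    Root B: left subtree has 3 nodes {J, G, Z}, right has 0 { }.
      Root G: left subtree has 1 node {J}, right has 1 {Z}.

K, X, U, H, M, R, B, G, J, Z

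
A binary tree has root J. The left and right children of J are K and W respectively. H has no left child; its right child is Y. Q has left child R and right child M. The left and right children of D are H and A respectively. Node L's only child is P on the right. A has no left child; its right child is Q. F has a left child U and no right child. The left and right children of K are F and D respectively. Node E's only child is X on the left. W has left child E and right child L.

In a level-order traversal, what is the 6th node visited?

E

Level-order visits nodes level by level from the root, left to right within each level.
Level 0: J
Level 1: K, W
Level 2: F, D, E, L
Level 3: U, H, A, X, P
Level 4: Y, Q
Level 5: R, M
Full level-order sequence: J, K, W, F, D, E, L, U, H, A, X, P, Y, Q, R, M.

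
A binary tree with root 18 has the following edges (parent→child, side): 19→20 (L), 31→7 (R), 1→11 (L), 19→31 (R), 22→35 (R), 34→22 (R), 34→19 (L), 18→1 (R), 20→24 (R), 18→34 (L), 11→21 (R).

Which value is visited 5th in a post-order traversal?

19

Post-order visits the left subtree, then the right subtree, then the node.
At 18: go left to 34.
  At 34: go left to 19.
    At 19: go left to 20.
      At 20: no left child.
      At 20: go right to 24.
        24 is a leaf — visit 24.
      Visit 20.
    At 19: go right to 31.
      At 31: no left child.
      At 31: go right to 7.
        7 is a leaf — visit 7.
      Visit 31.
    Visit 19.
  At 34: go right to 22.
    At 22: no left child.
    At 22: go right to 35.
      35 is a leaf — visit 35.
    Visit 22.
  Visit 34.
At 18: go right to 1.
  At 1: go left to 11.
    At 11: no left child.
    At 11: go right to 21.
      21 is a leaf — visit 21.
    Visit 11.
  At 1: no right child.
  Visit 1.
Visit 18.
Full post-order sequence: 24, 20, 7, 31, 19, 35, 22, 34, 21, 11, 1, 18.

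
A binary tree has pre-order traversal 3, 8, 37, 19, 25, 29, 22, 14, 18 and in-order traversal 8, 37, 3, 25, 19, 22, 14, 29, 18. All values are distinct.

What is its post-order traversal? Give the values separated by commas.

The first element of pre-order is the root; it splits in-order into left and right subtrees.
Root 3: left subtree has 2 nodes {8, 37}, right has 6 {25, 19, 22, 14, 29, 18}.
  Root 8: left subtree has 0 nodes { }, right has 1 {37}.
  Root 19: left subtree has 1 node {25}, right has 4 {22, 14, 29, 18}.
    Root 29: left subtree has 2 nodes {22, 14}, right has 1 {18}.
      Root 22: left subtree has 0 nodes { }, right has 1 {14}.

37, 8, 25, 14, 22, 18, 29, 19, 3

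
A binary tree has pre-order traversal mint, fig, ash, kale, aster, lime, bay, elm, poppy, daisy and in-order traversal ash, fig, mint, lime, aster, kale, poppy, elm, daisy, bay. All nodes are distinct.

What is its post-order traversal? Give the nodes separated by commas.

ash, fig, lime, aster, poppy, daisy, elm, bay, kale, mint

The first element of pre-order is the root; it splits in-order into left and right subtrees.
Root mint: left subtree has 2 nodes {ash, fig}, right has 7 {lime, aster, kale, poppy, elm, daisy, bay}.
  Root fig: left subtree has 1 node {ash}, right has 0 { }.
  Root kale: left subtree has 2 nodes {lime, aster}, right has 4 {poppy, elm, daisy, bay}.
    Root aster: left subtree has 1 node {lime}, right has 0 { }.
    Root bay: left subtree has 3 nodes {poppy, elm, daisy}, right has 0 { }.
      Root elm: left subtree has 1 node {poppy}, right has 1 {daisy}.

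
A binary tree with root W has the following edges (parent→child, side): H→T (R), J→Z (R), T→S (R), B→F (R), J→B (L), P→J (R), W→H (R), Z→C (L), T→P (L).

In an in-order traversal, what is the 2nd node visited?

H

In-order visits the left subtree, then the node, then the right subtree.
At W: no left child.
Visit W.
At W: go right to H.
  At H: no left child.
  Visit H.
  At H: go right to T.
    At T: go left to P.
      At P: no left child.
      Visit P.
      At P: go right to J.
        At J: go left to B.
          At B: no left child.
          Visit B.
          At B: go right to F.
            F is a leaf — visit F.
        Visit J.
        At J: go right to Z.
          At Z: go left to C.
            C is a leaf — visit C.
          Visit Z.
          At Z: no right child.
    Visit T.
    At T: go right to S.
      S is a leaf — visit S.
Full in-order sequence: W, H, P, B, F, J, C, Z, T, S.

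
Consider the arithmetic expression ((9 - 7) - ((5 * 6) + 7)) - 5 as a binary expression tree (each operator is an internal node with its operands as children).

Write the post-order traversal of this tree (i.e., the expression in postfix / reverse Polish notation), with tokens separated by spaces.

9 7 - 5 6 * 7 + - 5 -

Post-order on an expression tree gives postfix notation: for each operator, emit left operand, right operand, then the operator.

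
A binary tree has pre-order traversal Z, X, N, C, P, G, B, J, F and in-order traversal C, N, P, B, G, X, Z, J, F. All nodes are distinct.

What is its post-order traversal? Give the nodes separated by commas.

The first element of pre-order is the root; it splits in-order into left and right subtrees.
Root Z: left subtree has 6 nodes {C, N, P, B, G, X}, right has 2 {J, F}.
  Root X: left subtree has 5 nodes {C, N, P, B, G}, right has 0 { }.
    Root N: left subtree has 1 node {C}, right has 3 {P, B, G}.
      Root P: left subtree has 0 nodes { }, right has 2 {B, G}.
        Root G: left subtree has 1 node {B}, right has 0 { }.
  Root J: left subtree has 0 nodes { }, right has 1 {F}.

C, B, G, P, N, X, F, J, Z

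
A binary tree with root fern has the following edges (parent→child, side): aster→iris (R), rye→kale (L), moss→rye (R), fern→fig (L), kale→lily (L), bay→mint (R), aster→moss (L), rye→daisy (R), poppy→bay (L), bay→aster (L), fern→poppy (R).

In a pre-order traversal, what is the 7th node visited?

Pre-order visits the node, then its left subtree, then its right subtree.
Visit fern.
At fern: go left to fig.
  fig is a leaf — visit fig.
At fern: go right to poppy.
  Visit poppy.
  At poppy: go left to bay.
    Visit bay.
    At bay: go left to aster.
      Visit aster.
      At aster: go left to moss.
        Visit moss.
        At moss: no left child.
        At moss: go right to rye.
          Visit rye.
          At rye: go left to kale.
            Visit kale.
            At kale: go left to lily.
              lily is a leaf — visit lily.
            At kale: no right child.
          At rye: go right to daisy.
            daisy is a leaf — visit daisy.
      At aster: go right to iris.
        iris is a leaf — visit iris.
    At bay: go right to mint.
      mint is a leaf — visit mint.
  At poppy: no right child.
Full pre-order sequence: fern, fig, poppy, bay, aster, moss, rye, kale, lily, daisy, iris, mint.

rye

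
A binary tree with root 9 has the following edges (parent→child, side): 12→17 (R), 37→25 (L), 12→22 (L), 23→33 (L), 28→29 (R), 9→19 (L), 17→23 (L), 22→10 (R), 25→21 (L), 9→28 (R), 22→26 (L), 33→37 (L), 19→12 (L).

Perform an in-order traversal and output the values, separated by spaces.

In-order visits the left subtree, then the node, then the right subtree.
At 9: go left to 19.
  At 19: go left to 12.
    At 12: go left to 22.
      At 22: go left to 26.
        26 is a leaf — visit 26.
      Visit 22.
      At 22: go right to 10.
        10 is a leaf — visit 10.
    Visit 12.
    At 12: go right to 17.
      At 17: go left to 23.
        At 23: go left to 33.
          At 33: go left to 37.
            At 37: go left to 25.
              At 25: go left to 21.
                21 is a leaf — visit 21.
              Visit 25.
              At 25: no right child.
            Visit 37.
            At 37: no right child.
          Visit 33.
          At 33: no right child.
        Visit 23.
        At 23: no right child.
      Visit 17.
      At 17: no right child.
  Visit 19.
  At 19: no right child.
Visit 9.
At 9: go right to 28.
  At 28: no left child.
  Visit 28.
  At 28: go right to 29.
    29 is a leaf — visit 29.

26 22 10 12 21 25 37 33 23 17 19 9 28 29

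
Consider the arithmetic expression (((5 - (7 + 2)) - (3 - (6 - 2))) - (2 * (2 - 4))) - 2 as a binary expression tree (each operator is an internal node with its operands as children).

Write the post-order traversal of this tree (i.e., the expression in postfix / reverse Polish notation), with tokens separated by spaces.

Post-order on an expression tree gives postfix notation: for each operator, emit left operand, right operand, then the operator.

5 7 2 + - 3 6 2 - - - 2 2 4 - * - 2 -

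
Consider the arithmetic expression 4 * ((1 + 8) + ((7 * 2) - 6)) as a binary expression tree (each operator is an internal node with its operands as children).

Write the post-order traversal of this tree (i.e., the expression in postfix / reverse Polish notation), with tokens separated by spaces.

Post-order on an expression tree gives postfix notation: for each operator, emit left operand, right operand, then the operator.

4 1 8 + 7 2 * 6 - + *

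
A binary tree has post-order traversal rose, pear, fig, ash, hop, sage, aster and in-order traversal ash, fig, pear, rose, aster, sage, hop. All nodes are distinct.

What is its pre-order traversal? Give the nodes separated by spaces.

aster ash fig pear rose sage hop

The last element of post-order is the root; it splits in-order into left and right subtrees.
Root aster: left subtree has 4 nodes {ash, fig, pear, rose}, right has 2 {sage, hop}.
  Root ash: left subtree has 0 nodes { }, right has 3 {fig, pear, rose}.
    Root fig: left subtree has 0 nodes { }, right has 2 {pear, rose}.
      Root pear: left subtree has 0 nodes { }, right has 1 {rose}.
  Root sage: left subtree has 0 nodes { }, right has 1 {hop}.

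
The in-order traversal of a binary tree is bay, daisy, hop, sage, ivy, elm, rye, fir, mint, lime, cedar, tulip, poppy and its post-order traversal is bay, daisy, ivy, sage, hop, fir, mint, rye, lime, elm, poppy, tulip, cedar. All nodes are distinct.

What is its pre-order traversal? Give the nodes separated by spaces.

The last element of post-order is the root; it splits in-order into left and right subtrees.
Root cedar: left subtree has 10 nodes {bay, daisy, hop, sage, ivy, elm, rye, fir, mint, lime}, right has 2 {tulip, poppy}.
  Root elm: left subtree has 5 nodes {bay, daisy, hop, sage, ivy}, right has 4 {rye, fir, mint, lime}.
    Root hop: left subtree has 2 nodes {bay, daisy}, right has 2 {sage, ivy}.
      Root daisy: left subtree has 1 node {bay}, right has 0 { }.
      Root sage: left subtree has 0 nodes { }, right has 1 {ivy}.
    Root lime: left subtree has 3 nodes {rye, fir, mint}, right has 0 { }.
      Root rye: left subtree has 0 nodes { }, right has 2 {fir, mint}.
        Root mint: left subtree has 1 node {fir}, right has 0 { }.
  Root tulip: left subtree has 0 nodes { }, right has 1 {poppy}.

cedar elm hop daisy bay sage ivy lime rye mint fir tulip poppy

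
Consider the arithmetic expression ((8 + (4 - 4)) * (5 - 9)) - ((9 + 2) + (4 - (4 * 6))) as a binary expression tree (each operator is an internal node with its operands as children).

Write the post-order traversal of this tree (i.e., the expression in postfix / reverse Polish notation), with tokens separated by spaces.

8 4 4 - + 5 9 - * 9 2 + 4 4 6 * - + -

Post-order on an expression tree gives postfix notation: for each operator, emit left operand, right operand, then the operator.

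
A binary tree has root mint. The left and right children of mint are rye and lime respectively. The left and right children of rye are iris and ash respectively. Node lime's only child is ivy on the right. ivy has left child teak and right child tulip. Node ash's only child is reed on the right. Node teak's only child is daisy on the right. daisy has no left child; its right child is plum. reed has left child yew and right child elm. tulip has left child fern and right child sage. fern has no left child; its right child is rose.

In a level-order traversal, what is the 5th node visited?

ash

Level-order visits nodes level by level from the root, left to right within each level.
Level 0: mint
Level 1: rye, lime
Level 2: iris, ash, ivy
Level 3: reed, teak, tulip
Level 4: yew, elm, daisy, fern, sage
Level 5: plum, rose
Full level-order sequence: mint, rye, lime, iris, ash, ivy, reed, teak, tulip, yew, elm, daisy, fern, sage, plum, rose.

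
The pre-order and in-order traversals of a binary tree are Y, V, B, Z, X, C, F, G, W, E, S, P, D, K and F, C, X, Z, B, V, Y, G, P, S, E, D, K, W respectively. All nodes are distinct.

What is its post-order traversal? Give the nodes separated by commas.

F, C, X, Z, B, V, P, S, K, D, E, W, G, Y

The first element of pre-order is the root; it splits in-order into left and right subtrees.
Root Y: left subtree has 6 nodes {F, C, X, Z, B, V}, right has 7 {G, P, S, E, D, K, W}.
  Root V: left subtree has 5 nodes {F, C, X, Z, B}, right has 0 { }.
    Root B: left subtree has 4 nodes {F, C, X, Z}, right has 0 { }.
      Root Z: left subtree has 3 nodes {F, C, X}, right has 0 { }.
        Root X: left subtree has 2 nodes {F, C}, right has 0 { }.
          Root C: left subtree has 1 node {F}, right has 0 { }.
  Root G: left subtree has 0 nodes { }, right has 6 {P, S, E, D, K, W}.
    Root W: left subtree has 5 nodes {P, S, E, D, K}, right has 0 { }.
      Root E: left subtree has 2 nodes {P, S}, right has 2 {D, K}.
        Root S: left subtree has 1 node {P}, right has 0 { }.
        Root D: left subtree has 0 nodes { }, right has 1 {K}.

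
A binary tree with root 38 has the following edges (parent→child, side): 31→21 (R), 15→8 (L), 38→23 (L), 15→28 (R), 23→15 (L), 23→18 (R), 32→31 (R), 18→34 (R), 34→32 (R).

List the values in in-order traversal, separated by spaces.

8 15 28 23 18 34 32 31 21 38

In-order visits the left subtree, then the node, then the right subtree.
At 38: go left to 23.
  At 23: go left to 15.
    At 15: go left to 8.
      8 is a leaf — visit 8.
    Visit 15.
    At 15: go right to 28.
      28 is a leaf — visit 28.
  Visit 23.
  At 23: go right to 18.
    At 18: no left child.
    Visit 18.
    At 18: go right to 34.
      At 34: no left child.
      Visit 34.
      At 34: go right to 32.
        At 32: no left child.
        Visit 32.
        At 32: go right to 31.
          At 31: no left child.
          Visit 31.
          At 31: go right to 21.
            21 is a leaf — visit 21.
Visit 38.
At 38: no right child.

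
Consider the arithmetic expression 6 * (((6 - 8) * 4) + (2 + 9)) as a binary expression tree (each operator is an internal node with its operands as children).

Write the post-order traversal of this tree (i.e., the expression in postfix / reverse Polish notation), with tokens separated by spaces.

6 6 8 - 4 * 2 9 + + *

Post-order on an expression tree gives postfix notation: for each operator, emit left operand, right operand, then the operator.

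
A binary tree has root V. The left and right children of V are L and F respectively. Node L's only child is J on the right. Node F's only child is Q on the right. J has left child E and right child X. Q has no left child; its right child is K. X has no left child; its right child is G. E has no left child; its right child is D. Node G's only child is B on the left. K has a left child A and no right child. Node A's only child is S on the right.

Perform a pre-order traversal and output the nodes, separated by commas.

V, L, J, E, D, X, G, B, F, Q, K, A, S

Pre-order visits the node, then its left subtree, then its right subtree.
Visit V.
At V: go left to L.
  Visit L.
  At L: no left child.
  At L: go right to J.
    Visit J.
    At J: go left to E.
      Visit E.
      At E: no left child.
      At E: go right to D.
        D is a leaf — visit D.
    At J: go right to X.
      Visit X.
      At X: no left child.
      At X: go right to G.
        Visit G.
        At G: go left to B.
          B is a leaf — visit B.
        At G: no right child.
At V: go right to F.
  Visit F.
  At F: no left child.
  At F: go right to Q.
    Visit Q.
    At Q: no left child.
    At Q: go right to K.
      Visit K.
      At K: go left to A.
        Visit A.
        At A: no left child.
        At A: go right to S.
          S is a leaf — visit S.
      At K: no right child.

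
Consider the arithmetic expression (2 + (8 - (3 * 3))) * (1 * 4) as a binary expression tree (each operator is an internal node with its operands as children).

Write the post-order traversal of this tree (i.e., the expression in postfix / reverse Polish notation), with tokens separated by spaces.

2 8 3 3 * - + 1 4 * *

Post-order on an expression tree gives postfix notation: for each operator, emit left operand, right operand, then the operator.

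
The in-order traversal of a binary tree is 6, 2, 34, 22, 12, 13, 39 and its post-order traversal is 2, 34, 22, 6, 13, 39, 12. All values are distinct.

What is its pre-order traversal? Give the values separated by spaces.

The last element of post-order is the root; it splits in-order into left and right subtrees.
Root 12: left subtree has 4 nodes {6, 2, 34, 22}, right has 2 {13, 39}.
  Root 6: left subtree has 0 nodes { }, right has 3 {2, 34, 22}.
    Root 22: left subtree has 2 nodes {2, 34}, right has 0 { }.
      Root 34: left subtree has 1 node {2}, right has 0 { }.
  Root 39: left subtree has 1 node {13}, right has 0 { }.

12 6 22 34 2 39 13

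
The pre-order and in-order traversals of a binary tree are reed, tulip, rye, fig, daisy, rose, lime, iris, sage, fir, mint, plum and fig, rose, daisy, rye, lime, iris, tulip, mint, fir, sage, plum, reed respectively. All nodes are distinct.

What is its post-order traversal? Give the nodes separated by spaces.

The first element of pre-order is the root; it splits in-order into left and right subtrees.
Root reed: left subtree has 11 nodes {fig, rose, daisy, rye, lime, iris, tulip, mint, fir, sage, plum}, right has 0 { }.
  Root tulip: left subtree has 6 nodes {fig, rose, daisy, rye, lime, iris}, right has 4 {mint, fir, sage, plum}.
    Root rye: left subtree has 3 nodes {fig, rose, daisy}, right has 2 {lime, iris}.
      Root fig: left subtree has 0 nodes { }, right has 2 {rose, daisy}.
        Root daisy: left subtree has 1 node {rose}, right has 0 { }.
      Root lime: left subtree has 0 nodes { }, right has 1 {iris}.
    Root sage: left subtree has 2 nodes {mint, fir}, right has 1 {plum}.
      Root fir: left subtree has 1 node {mint}, right has 0 { }.

rose daisy fig iris lime rye mint fir plum sage tulip reed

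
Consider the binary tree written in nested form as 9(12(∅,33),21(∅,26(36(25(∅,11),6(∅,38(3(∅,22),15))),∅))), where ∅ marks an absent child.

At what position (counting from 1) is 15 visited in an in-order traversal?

12

In-order visits the left subtree, then the node, then the right subtree.
At 9: go left to 12.
  At 12: no left child.
  Visit 12.
  At 12: go right to 33.
    33 is a leaf — visit 33.
Visit 9.
At 9: go right to 21.
  At 21: no left child.
  Visit 21.
  At 21: go right to 26.
    At 26: go left to 36.
      At 36: go left to 25.
        At 25: no left child.
        Visit 25.
        At 25: go right to 11.
          11 is a leaf — visit 11.
      Visit 36.
      At 36: go right to 6.
        At 6: no left child.
        Visit 6.
        At 6: go right to 38.
          At 38: go left to 3.
            At 3: no left child.
            Visit 3.
            At 3: go right to 22.
              22 is a leaf — visit 22.
          Visit 38.
          At 38: go right to 15.
            15 is a leaf — visit 15.
    Visit 26.
    At 26: no right child.
Full in-order sequence: 12, 33, 9, 21, 25, 11, 36, 6, 3, 22, 38, 15, 26.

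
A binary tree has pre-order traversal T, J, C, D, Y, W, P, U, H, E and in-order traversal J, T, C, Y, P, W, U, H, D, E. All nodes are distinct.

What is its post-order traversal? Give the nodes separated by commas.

J, P, H, U, W, Y, E, D, C, T

The first element of pre-order is the root; it splits in-order into left and right subtrees.
Root T: left subtree has 1 node {J}, right has 8 {C, Y, P, W, U, H, D, E}.
  Root C: left subtree has 0 nodes { }, right has 7 {Y, P, W, U, H, D, E}.
    Root D: left subtree has 5 nodes {Y, P, W, U, H}, right has 1 {E}.
      Root Y: left subtree has 0 nodes { }, right has 4 {P, W, U, H}.
        Root W: left subtree has 1 node {P}, right has 2 {U, H}.
          Root U: left subtree has 0 nodes { }, right has 1 {H}.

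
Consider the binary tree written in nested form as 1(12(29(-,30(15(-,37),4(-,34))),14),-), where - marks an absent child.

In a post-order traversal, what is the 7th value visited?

Post-order visits the left subtree, then the right subtree, then the node.
At 1: go left to 12.
  At 12: go left to 29.
    At 29: no left child.
    At 29: go right to 30.
      At 30: go left to 15.
        At 15: no left child.
        At 15: go right to 37.
          37 is a leaf — visit 37.
        Visit 15.
      At 30: go right to 4.
        At 4: no left child.
        At 4: go right to 34.
          34 is a leaf — visit 34.
        Visit 4.
      Visit 30.
    Visit 29.
  At 12: go right to 14.
    14 is a leaf — visit 14.
  Visit 12.
At 1: no right child.
Visit 1.
Full post-order sequence: 37, 15, 34, 4, 30, 29, 14, 12, 1.

14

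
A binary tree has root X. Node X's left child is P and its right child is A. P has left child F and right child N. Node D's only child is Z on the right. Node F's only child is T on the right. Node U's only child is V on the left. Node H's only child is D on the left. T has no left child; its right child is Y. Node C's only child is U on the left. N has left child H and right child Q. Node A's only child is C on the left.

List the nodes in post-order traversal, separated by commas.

Y, T, F, Z, D, H, Q, N, P, V, U, C, A, X

Post-order visits the left subtree, then the right subtree, then the node.
At X: go left to P.
  At P: go left to F.
    At F: no left child.
    At F: go right to T.
      At T: no left child.
      At T: go right to Y.
        Y is a leaf — visit Y.
      Visit T.
    Visit F.
  At P: go right to N.
    At N: go left to H.
      At H: go left to D.
        At D: no left child.
        At D: go right to Z.
          Z is a leaf — visit Z.
        Visit D.
      At H: no right child.
      Visit H.
    At N: go right to Q.
      Q is a leaf — visit Q.
    Visit N.
  Visit P.
At X: go right to A.
  At A: go left to C.
    At C: go left to U.
      At U: go left to V.
        V is a leaf — visit V.
      At U: no right child.
      Visit U.
    At C: no right child.
    Visit C.
  At A: no right child.
  Visit A.
Visit X.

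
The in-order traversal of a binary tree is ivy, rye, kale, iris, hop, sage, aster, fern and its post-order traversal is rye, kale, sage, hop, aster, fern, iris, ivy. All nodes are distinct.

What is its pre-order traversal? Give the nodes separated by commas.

The last element of post-order is the root; it splits in-order into left and right subtrees.
Root ivy: left subtree has 0 nodes { }, right has 7 {rye, kale, iris, hop, sage, aster, fern}.
  Root iris: left subtree has 2 nodes {rye, kale}, right has 4 {hop, sage, aster, fern}.
    Root kale: left subtree has 1 node {rye}, right has 0 { }.
    Root fern: left subtree has 3 nodes {hop, sage, aster}, right has 0 { }.
      Root aster: left subtree has 2 nodes {hop, sage}, right has 0 { }.
        Root hop: left subtree has 0 nodes { }, right has 1 {sage}.

ivy, iris, kale, rye, fern, aster, hop, sage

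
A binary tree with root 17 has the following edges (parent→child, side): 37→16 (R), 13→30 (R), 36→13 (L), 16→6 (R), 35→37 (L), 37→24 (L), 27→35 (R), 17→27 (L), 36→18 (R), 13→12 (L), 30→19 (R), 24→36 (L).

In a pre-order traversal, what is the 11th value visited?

Pre-order visits the node, then its left subtree, then its right subtree.
Visit 17.
At 17: go left to 27.
  Visit 27.
  At 27: no left child.
  At 27: go right to 35.
    Visit 35.
    At 35: go left to 37.
      Visit 37.
      At 37: go left to 24.
        Visit 24.
        At 24: go left to 36.
          Visit 36.
          At 36: go left to 13.
            Visit 13.
            At 13: go left to 12.
              12 is a leaf — visit 12.
            At 13: go right to 30.
              Visit 30.
              At 30: no left child.
              At 30: go right to 19.
                19 is a leaf — visit 19.
          At 36: go right to 18.
            18 is a leaf — visit 18.
        At 24: no right child.
      At 37: go right to 16.
        Visit 16.
        At 16: no left child.
        At 16: go right to 6.
          6 is a leaf — visit 6.
    At 35: no right child.
At 17: no right child.
Full pre-order sequence: 17, 27, 35, 37, 24, 36, 13, 12, 30, 19, 18, 16, 6.

18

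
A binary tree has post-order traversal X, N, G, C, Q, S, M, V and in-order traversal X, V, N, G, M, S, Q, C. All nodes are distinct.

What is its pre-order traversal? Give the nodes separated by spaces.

V X M G N S Q C

The last element of post-order is the root; it splits in-order into left and right subtrees.
Root V: left subtree has 1 node {X}, right has 6 {N, G, M, S, Q, C}.
  Root M: left subtree has 2 nodes {N, G}, right has 3 {S, Q, C}.
    Root G: left subtree has 1 node {N}, right has 0 { }.
    Root S: left subtree has 0 nodes { }, right has 2 {Q, C}.
      Root Q: left subtree has 0 nodes { }, right has 1 {C}.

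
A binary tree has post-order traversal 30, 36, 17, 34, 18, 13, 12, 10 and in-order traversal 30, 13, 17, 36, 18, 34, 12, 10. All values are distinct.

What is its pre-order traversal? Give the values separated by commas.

The last element of post-order is the root; it splits in-order into left and right subtrees.
Root 10: left subtree has 7 nodes {30, 13, 17, 36, 18, 34, 12}, right has 0 { }.
  Root 12: left subtree has 6 nodes {30, 13, 17, 36, 18, 34}, right has 0 { }.
    Root 13: left subtree has 1 node {30}, right has 4 {17, 36, 18, 34}.
      Root 18: left subtree has 2 nodes {17, 36}, right has 1 {34}.
        Root 17: left subtree has 0 nodes { }, right has 1 {36}.

10, 12, 13, 30, 18, 17, 36, 34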